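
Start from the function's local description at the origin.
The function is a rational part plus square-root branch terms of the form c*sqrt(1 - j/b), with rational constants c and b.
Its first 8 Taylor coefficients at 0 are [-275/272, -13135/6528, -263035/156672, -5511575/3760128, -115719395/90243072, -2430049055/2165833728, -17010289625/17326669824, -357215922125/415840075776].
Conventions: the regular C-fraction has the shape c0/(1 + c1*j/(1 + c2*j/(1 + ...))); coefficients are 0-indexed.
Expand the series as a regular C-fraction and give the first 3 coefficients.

Taylor coefficients (read off): a_0 = -275/272, a_1 = -13135/6528, a_2 = -263035/156672.
c0 = a_0 = -275/272. Peel one level at a time: if S = 1 + c*j/S' with S'(0) = 1, then c is the j-coefficient of S and S' = c*j/(S - 1).
S_1 = c0/f = 1 + (-2627/1320)*j + (62621/27225)*j^2 + ...; c1 = -2627/1320.
S_2 = c1*j/(S_1 - 1) = 1 + (500968/433455)*j + ...; c2 = 500968/433455.

The regular C-fraction coefficients are [-275/272, -2627/1320, 500968/433455].


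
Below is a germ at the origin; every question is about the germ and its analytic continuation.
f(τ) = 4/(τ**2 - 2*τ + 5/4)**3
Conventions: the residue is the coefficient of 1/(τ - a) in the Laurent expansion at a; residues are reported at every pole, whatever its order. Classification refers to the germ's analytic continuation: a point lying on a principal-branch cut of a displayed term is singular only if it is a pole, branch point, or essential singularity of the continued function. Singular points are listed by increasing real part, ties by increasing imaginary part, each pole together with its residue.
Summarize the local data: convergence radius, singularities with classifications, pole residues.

Denominator factor (τ**2 - 2*τ + 5/4)^3: discriminant -1, complex-conjugate roots (1) + (1/2)*i and (1) - (1/2)*i; poles of order 3, moduli (1/2)*sqrt(5) and (1/2)*sqrt(5).
The radius of convergence is the smallest modulus among the singular points: (1/2)*sqrt(5).
The factor τ**2 - 2*τ + 5/4 splits as (τ - a)(τ - a') with a = (1) - (1/2)*i, a' = (1) + (1/2)*i. At the order-3 pole a set g(τ) = (τ - a)^3*f(τ) = [4] / (τ - a')^3.
Order-3 pole: residue = g''(a)/2; g''((1) - (1/2)*i) = (48)*i, so the residue is (24)*i.
The factor τ**2 - 2*τ + 5/4 splits as (τ - a)(τ - a') with a = (1) + (1/2)*i, a' = (1) - (1/2)*i. At the order-3 pole a set g(τ) = (τ - a)^3*f(τ) = [4] / (τ - a')^3.
Order-3 pole: residue = g''(a)/2; g''((1) + (1/2)*i) = -(48)*i, so the residue is -(24)*i.
List the singular points by increasing real part (a conjugate pair: the negative imaginary part first).

Radius of convergence at 0: (1/2)*sqrt(5).
At (1) - (1/2)*i: a pole of order 3; residue (24)*i.
At (1) + (1/2)*i: a pole of order 3; residue -(24)*i.


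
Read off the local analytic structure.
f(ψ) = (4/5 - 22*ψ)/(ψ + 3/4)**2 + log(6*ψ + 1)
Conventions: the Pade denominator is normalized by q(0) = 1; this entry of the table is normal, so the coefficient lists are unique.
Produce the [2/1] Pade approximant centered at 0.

The Pade approximant has numerator coefficients [64/45, -88877794/2566485, 268617338/7699455]; denominator coefficients [1, 91172/57033].

Taylor coefficients needed (expand at 0): a_0 = 64/45, a_1 = -4982/135, a_2 = 12674/135, a_3 = -182344/1215.
Write the denominator as Q(ψ) = 1 + q1*ψ. Requiring Q*f - P = O(ψ^4) with deg P <= 2 kills the coefficients of ψ^3..ψ^3 in Q*f:
  ψ^3: a_3 + q1*a_2 = 0, i.e. -182344/1215 + (12674/135)*q1 = 0.
Solving this linear system: q1 = 91172/57033.
The numerator is Q*f truncated at degree 2: P0 = a_0 = 64/45; P1 = a_1 + q1*a_0 = -88877794/2566485; P2 = a_2 + q1*a_1 = 268617338/7699455.


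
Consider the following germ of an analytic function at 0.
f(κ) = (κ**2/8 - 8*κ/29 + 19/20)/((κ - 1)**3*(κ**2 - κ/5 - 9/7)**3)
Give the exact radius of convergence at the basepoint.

The radius of convergence is 1.

Denominator factor (κ**2 - κ/5 - 9/7)^3: discriminant 907/175, real irrational roots 1/10 + (1/70)*sqrt(6349) and 1/10 - (1/70)*sqrt(6349); poles of order 3, moduli 1/10 + (1/70)*sqrt(6349) and -1/10 + (1/70)*sqrt(6349).
Denominator factor (κ - 1)^3: pole of order 3 at 1, modulus 1.
The radius of convergence is the smallest modulus among the singular points: 1.


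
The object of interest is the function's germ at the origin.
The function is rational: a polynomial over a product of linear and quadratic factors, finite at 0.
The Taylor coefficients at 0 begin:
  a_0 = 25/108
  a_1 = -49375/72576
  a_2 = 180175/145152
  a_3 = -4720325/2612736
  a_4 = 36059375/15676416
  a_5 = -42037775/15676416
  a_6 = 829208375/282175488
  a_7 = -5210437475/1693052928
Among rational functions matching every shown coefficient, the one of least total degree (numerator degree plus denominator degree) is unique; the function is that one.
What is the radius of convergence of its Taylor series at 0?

The radius of convergence is 6/5.

No rational of total degree below 6 reproduces all 8 coefficients; solving the [1/5] Pade equations on them gives f(u) = (17*u/28 + 8/3)/((u + 6/5)**2*(u + 2)**3), whose expansion matches every shown term.
Denominator factor (u + 6/5)^2: pole of order 2 at -6/5, modulus 6/5.
Denominator factor (u + 2)^3: pole of order 3 at -2, modulus 2.
The radius of convergence is the smallest modulus among the singular points: 6/5.


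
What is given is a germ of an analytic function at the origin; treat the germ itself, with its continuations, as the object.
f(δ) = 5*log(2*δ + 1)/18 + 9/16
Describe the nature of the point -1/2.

The term (5/18)*log(1 - δ/(-1/2)) has argument 1 - -1/2/(-1/2) = 0 at -1/2: a logarithmic (infinitely-sheeted) branch point; the remaining terms are analytic or single-valued there.

The point is a logarithmic branch point.


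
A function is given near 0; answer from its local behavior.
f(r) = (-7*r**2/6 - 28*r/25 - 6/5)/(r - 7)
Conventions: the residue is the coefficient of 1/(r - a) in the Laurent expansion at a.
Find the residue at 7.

The residue is -9931/150.

At the order-1 pole 7 set g(r) = (r - (7))*f(r) = -7*r**2/6 - 28*r/25 - 6/5.
Simple pole: residue = g(a) at a = 7, which is -9931/150.


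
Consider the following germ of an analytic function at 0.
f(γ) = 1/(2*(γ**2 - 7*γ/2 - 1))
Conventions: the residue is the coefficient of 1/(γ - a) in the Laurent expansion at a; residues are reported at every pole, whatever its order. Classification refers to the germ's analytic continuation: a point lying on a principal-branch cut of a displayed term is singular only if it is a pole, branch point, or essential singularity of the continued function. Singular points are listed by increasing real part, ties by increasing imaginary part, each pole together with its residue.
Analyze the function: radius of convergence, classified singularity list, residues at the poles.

Denominator factor (γ**2 - 7*γ/2 - 1): discriminant 65/4, real irrational roots 7/4 + (1/4)*sqrt(65) and 7/4 - (1/4)*sqrt(65); poles of order 1, moduli 7/4 + (1/4)*sqrt(65) and -7/4 + (1/4)*sqrt(65).
The radius of convergence is the smallest modulus among the singular points: -7/4 + (1/4)*sqrt(65).
The factor γ**2 - 7*γ/2 - 1 splits as (γ - a)(γ - a') with a = 7/4 - (1/4)*sqrt(65), a' = 7/4 + (1/4)*sqrt(65). At the order-1 pole a set g(γ) = (γ - a)*f(γ) = [1/2] / (γ - a').
Simple pole: residue = g(a) at a = 7/4 - (1/4)*sqrt(65), which is -(1/65)*sqrt(65).
The factor γ**2 - 7*γ/2 - 1 splits as (γ - a)(γ - a') with a = 7/4 + (1/4)*sqrt(65), a' = 7/4 - (1/4)*sqrt(65). At the order-1 pole a set g(γ) = (γ - a)*f(γ) = [1/2] / (γ - a').
Simple pole: residue = g(a) at a = 7/4 + (1/4)*sqrt(65), which is (1/65)*sqrt(65).
List the singular points by increasing real part (a conjugate pair: the negative imaginary part first).

Radius of convergence at 0: -7/4 + (1/4)*sqrt(65).
At 7/4 - (1/4)*sqrt(65): a pole of order 1; residue -(1/65)*sqrt(65).
At 7/4 + (1/4)*sqrt(65): a pole of order 1; residue (1/65)*sqrt(65).


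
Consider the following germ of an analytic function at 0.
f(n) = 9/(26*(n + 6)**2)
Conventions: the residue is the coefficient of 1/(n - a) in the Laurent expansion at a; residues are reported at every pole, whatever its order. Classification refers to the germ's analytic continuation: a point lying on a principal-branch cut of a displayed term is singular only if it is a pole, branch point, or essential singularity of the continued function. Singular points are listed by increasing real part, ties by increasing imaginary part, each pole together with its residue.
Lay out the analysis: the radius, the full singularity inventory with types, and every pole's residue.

Denominator factor (n + 6)^2: pole of order 2 at -6, modulus 6.
The radius of convergence is the smallest modulus among the singular points: 6.
At the order-2 pole -6 set g(n) = (n - (-6))^2*f(n) = 9/26.
Order-2 pole: residue = g'(a); g'(-6) = 0, so the residue is 0.

Radius of convergence at 0: 6.
At -6: a pole of order 2; residue 0.


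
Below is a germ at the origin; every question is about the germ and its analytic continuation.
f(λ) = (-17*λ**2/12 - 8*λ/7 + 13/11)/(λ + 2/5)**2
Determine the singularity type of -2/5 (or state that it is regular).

The point is a pole of order 2.

The denominator factor λ + 2/5 vanishes at -2/5 and appears to the power 2; the numerator there equals 8156/5775, nonzero, and no other factor vanishes.
Hence a pole whose order is the multiplicity, 2.


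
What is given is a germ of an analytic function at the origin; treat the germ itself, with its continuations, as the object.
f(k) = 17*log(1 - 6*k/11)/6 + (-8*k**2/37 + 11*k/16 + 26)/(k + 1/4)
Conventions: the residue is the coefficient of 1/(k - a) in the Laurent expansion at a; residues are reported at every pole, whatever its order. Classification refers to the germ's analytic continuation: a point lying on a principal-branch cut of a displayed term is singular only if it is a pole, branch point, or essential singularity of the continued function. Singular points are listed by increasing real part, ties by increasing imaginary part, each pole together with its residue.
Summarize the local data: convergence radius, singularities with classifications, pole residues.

Denominator factor (k + 1/4): pole of order 1 at -1/4, modulus 1/4.
Branch term (17/6)*log(1 - k/(11/6)): its argument vanishes at k = 11/6, a logarithmic branch point, modulus 11/6.
The radius of convergence is the smallest modulus among the singular points: 1/4.
The branch term is analytic at -1/4 and contributes nothing to the residue; only the rational part matters.
At the order-1 pole -1/4 set g(k) = (k - (-1/4))*(rational part) = -8*k**2/37 + 11*k/16 + 26.
Simple pole: residue = g(a) at a = -1/4, which is 61129/2368.
List the singular points by increasing real part (a conjugate pair: the negative imaginary part first).

Radius of convergence at 0: 1/4.
At -1/4: a pole of order 1; residue 61129/2368.
At 11/6: a logarithmic branch point.


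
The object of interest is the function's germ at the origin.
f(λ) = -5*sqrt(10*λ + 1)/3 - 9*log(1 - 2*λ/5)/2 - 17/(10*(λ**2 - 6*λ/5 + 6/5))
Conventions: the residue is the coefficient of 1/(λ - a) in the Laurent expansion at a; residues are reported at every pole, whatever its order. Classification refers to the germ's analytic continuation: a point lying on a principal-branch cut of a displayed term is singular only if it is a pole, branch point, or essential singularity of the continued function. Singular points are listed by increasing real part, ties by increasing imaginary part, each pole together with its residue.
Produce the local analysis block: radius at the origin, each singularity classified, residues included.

Denominator factor (λ**2 - 6*λ/5 + 6/5): discriminant -84/25, complex-conjugate roots (3/5) + ((1/5)*sqrt(21))*i and (3/5) - ((1/5)*sqrt(21))*i; poles of order 1, moduli (1/5)*sqrt(30) and (1/5)*sqrt(30).
Branch term (-5/3)*sqrt(1 - λ/(-1/10)): its argument vanishes at λ = -1/10, a square-root branch point, modulus 1/10.
Branch term (-9/2)*log(1 - λ/(5/2)): its argument vanishes at λ = 5/2, a logarithmic branch point, modulus 5/2.
The radius of convergence is the smallest modulus among the singular points: 1/10.
The branch terms are analytic at (3/5) - ((1/5)*sqrt(21))*i and contribute nothing to the residue; only the rational part matters.
The factor λ**2 - 6*λ/5 + 6/5 splits as (λ - a)(λ - a') with a = (3/5) - ((1/5)*sqrt(21))*i, a' = (3/5) + ((1/5)*sqrt(21))*i. At the order-1 pole a set g(λ) = (λ - a)*(rational part) = [-17/10] / (λ - a').
Simple pole: residue = g(a) at a = (3/5) - ((1/5)*sqrt(21))*i, which is -((17/84)*sqrt(21))*i.
The branch terms are analytic at (3/5) + ((1/5)*sqrt(21))*i and contribute nothing to the residue; only the rational part matters.
The factor λ**2 - 6*λ/5 + 6/5 splits as (λ - a)(λ - a') with a = (3/5) + ((1/5)*sqrt(21))*i, a' = (3/5) - ((1/5)*sqrt(21))*i. At the order-1 pole a set g(λ) = (λ - a)*(rational part) = [-17/10] / (λ - a').
Simple pole: residue = g(a) at a = (3/5) + ((1/5)*sqrt(21))*i, which is ((17/84)*sqrt(21))*i.
List the singular points by increasing real part (a conjugate pair: the negative imaginary part first).

Radius of convergence at 0: 1/10.
At -1/10: an algebraic (square-root) branch point.
At (3/5) - ((1/5)*sqrt(21))*i: a pole of order 1; residue -((17/84)*sqrt(21))*i.
At (3/5) + ((1/5)*sqrt(21))*i: a pole of order 1; residue ((17/84)*sqrt(21))*i.
At 5/2: a logarithmic branch point.


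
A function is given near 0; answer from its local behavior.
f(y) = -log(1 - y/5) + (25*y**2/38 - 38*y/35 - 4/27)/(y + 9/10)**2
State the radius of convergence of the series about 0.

The radius of convergence is 9/10.

Denominator factor (y + 9/10)^2: pole of order 2 at -9/10, modulus 9/10.
Branch term (-1)*log(1 - y/(5)): its argument vanishes at y = 5, a logarithmic branch point, modulus 5.
The radius of convergence is the smallest modulus among the singular points: 9/10.


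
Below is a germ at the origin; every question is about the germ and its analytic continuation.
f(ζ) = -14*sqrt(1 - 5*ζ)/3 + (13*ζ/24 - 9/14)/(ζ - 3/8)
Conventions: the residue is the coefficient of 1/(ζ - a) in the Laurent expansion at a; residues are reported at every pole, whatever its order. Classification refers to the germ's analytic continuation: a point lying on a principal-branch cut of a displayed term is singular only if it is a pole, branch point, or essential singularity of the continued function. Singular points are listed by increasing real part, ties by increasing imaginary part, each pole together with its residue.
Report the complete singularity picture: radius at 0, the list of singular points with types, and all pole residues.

Denominator factor (ζ - 3/8): pole of order 1 at 3/8, modulus 3/8.
Branch term (-14/3)*sqrt(1 - ζ/(1/5)): its argument vanishes at ζ = 1/5, a square-root branch point, modulus 1/5.
The radius of convergence is the smallest modulus among the singular points: 1/5.
The branch term is analytic at 3/8 and contributes nothing to the residue; only the rational part matters.
At the order-1 pole 3/8 set g(ζ) = (ζ - (3/8))*(rational part) = 13*ζ/24 - 9/14.
Simple pole: residue = g(a) at a = 3/8, which is -197/448.
List the singular points by increasing real part (a conjugate pair: the negative imaginary part first).

Radius of convergence at 0: 1/5.
At 1/5: an algebraic (square-root) branch point.
At 3/8: a pole of order 1; residue -197/448.


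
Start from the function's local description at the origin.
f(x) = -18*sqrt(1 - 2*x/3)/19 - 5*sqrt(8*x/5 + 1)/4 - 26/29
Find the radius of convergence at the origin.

Branch term (-18/19)*sqrt(1 - x/(3/2)): its argument vanishes at x = 3/2, a square-root branch point, modulus 3/2.
Branch term (-5/4)*sqrt(1 - x/(-5/8)): its argument vanishes at x = -5/8, a square-root branch point, modulus 5/8.
The radius of convergence is the smallest modulus among the singular points: 5/8.

The radius of convergence is 5/8.


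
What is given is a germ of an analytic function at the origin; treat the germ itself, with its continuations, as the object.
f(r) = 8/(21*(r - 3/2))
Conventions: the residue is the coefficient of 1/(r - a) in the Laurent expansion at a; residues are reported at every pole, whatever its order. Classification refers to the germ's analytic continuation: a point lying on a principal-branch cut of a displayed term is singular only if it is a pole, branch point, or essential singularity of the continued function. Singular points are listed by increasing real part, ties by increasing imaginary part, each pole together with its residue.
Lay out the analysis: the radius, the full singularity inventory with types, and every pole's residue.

Denominator factor (r - 3/2): pole of order 1 at 3/2, modulus 3/2.
The radius of convergence is the smallest modulus among the singular points: 3/2.
At the order-1 pole 3/2 set g(r) = (r - (3/2))*f(r) = 8/21.
Simple pole: residue = g(a) at a = 3/2, which is 8/21.

Radius of convergence at 0: 3/2.
At 3/2: a pole of order 1; residue 8/21.


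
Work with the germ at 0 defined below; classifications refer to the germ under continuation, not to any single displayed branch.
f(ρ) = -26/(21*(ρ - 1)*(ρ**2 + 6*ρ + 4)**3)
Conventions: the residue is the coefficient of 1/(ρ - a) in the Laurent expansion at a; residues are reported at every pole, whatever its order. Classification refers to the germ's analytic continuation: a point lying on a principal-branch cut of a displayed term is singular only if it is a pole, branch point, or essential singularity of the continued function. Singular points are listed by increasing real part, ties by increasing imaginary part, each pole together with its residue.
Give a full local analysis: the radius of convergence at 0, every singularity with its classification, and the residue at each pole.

Radius of convergence at 0: 3 - sqrt(5).
At -3 - sqrt(5): a pole of order 3; residue 13/27951 - (637/998250)*sqrt(5).
At -3 + sqrt(5): a pole of order 3; residue 13/27951 + (637/998250)*sqrt(5).
At 1: a pole of order 1; residue -26/27951.

Denominator factor (ρ - 1): pole of order 1 at 1, modulus 1.
Denominator factor (ρ**2 + 6*ρ + 4)^3: discriminant 20, real irrational roots -3 + sqrt(5) and -3 - sqrt(5); poles of order 3, moduli 3 - sqrt(5) and 3 + sqrt(5).
The radius of convergence is the smallest modulus among the singular points: 3 - sqrt(5).
The factor ρ**2 + 6*ρ + 4 splits as (ρ - a)(ρ - a') with a = -3 - sqrt(5), a' = -3 + sqrt(5). At the order-3 pole a set g(ρ) = (ρ - a)^3*f(ρ) = [-26/(21*(ρ - 1))] / (ρ - a')^3.
Order-3 pole: residue = g''(a)/2; g''(-3 - sqrt(5)) = 26/27951 - (637/499125)*sqrt(5), so the residue is 13/27951 - (637/998250)*sqrt(5).
The factor ρ**2 + 6*ρ + 4 splits as (ρ - a)(ρ - a') with a = -3 + sqrt(5), a' = -3 - sqrt(5). At the order-3 pole a set g(ρ) = (ρ - a)^3*f(ρ) = [-26/(21*(ρ - 1))] / (ρ - a')^3.
Order-3 pole: residue = g''(a)/2; g''(-3 + sqrt(5)) = 26/27951 + (637/499125)*sqrt(5), so the residue is 13/27951 + (637/998250)*sqrt(5).
At the order-1 pole 1 set g(ρ) = (ρ - (1))*f(ρ) = -26/(21*(ρ**2 + 6*ρ + 4)**3).
Simple pole: residue = g(a) at a = 1, which is -26/27951.
List the singular points by increasing real part (a conjugate pair: the negative imaginary part first).


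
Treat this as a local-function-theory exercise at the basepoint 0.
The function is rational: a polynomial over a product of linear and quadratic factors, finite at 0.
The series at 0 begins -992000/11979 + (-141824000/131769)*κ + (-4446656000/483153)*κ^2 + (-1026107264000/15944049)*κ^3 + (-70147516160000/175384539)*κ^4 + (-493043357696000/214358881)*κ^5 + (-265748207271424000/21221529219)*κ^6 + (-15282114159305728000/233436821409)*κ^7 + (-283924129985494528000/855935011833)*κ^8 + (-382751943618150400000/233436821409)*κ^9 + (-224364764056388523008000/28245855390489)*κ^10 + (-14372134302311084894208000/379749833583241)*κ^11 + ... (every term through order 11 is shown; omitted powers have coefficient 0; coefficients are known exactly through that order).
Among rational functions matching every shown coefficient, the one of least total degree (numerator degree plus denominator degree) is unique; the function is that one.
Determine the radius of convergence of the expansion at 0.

No rational of total degree below 10 reproduces all 12 coefficients; solving the [1/9] Pade equations on them gives f(κ) = (-7*κ/9 - 31/18)/((κ - 1/4)**3*(κ**2 + κ/5 - 11/10)**3), whose expansion matches every shown term.
Denominator factor (κ - 1/4)^3: pole of order 3 at 1/4, modulus 1/4.
Denominator factor (κ**2 + κ/5 - 11/10)^3: discriminant 111/25, real irrational roots -1/10 + (1/10)*sqrt(111) and -1/10 - (1/10)*sqrt(111); poles of order 3, moduli -1/10 + (1/10)*sqrt(111) and 1/10 + (1/10)*sqrt(111).
The radius of convergence is the smallest modulus among the singular points: 1/4.

The radius of convergence is 1/4.


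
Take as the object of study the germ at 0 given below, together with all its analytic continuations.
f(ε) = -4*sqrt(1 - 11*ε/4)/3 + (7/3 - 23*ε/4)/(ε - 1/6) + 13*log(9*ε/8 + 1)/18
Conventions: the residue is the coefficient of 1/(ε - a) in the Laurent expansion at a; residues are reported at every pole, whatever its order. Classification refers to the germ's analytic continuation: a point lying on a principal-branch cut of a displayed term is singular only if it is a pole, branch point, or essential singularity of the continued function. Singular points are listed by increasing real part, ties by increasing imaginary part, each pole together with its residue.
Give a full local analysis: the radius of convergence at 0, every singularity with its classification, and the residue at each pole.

Denominator factor (ε - 1/6): pole of order 1 at 1/6, modulus 1/6.
Branch term (-4/3)*sqrt(1 - ε/(4/11)): its argument vanishes at ε = 4/11, a square-root branch point, modulus 4/11.
Branch term (13/18)*log(1 - ε/(-8/9)): its argument vanishes at ε = -8/9, a logarithmic branch point, modulus 8/9.
The radius of convergence is the smallest modulus among the singular points: 1/6.
The branch terms are analytic at 1/6 and contribute nothing to the residue; only the rational part matters.
At the order-1 pole 1/6 set g(ε) = (ε - (1/6))*(rational part) = 7/3 - 23*ε/4.
Simple pole: residue = g(a) at a = 1/6, which is 11/8.
List the singular points by increasing real part (a conjugate pair: the negative imaginary part first).

Radius of convergence at 0: 1/6.
At -8/9: a logarithmic branch point.
At 1/6: a pole of order 1; residue 11/8.
At 4/11: an algebraic (square-root) branch point.


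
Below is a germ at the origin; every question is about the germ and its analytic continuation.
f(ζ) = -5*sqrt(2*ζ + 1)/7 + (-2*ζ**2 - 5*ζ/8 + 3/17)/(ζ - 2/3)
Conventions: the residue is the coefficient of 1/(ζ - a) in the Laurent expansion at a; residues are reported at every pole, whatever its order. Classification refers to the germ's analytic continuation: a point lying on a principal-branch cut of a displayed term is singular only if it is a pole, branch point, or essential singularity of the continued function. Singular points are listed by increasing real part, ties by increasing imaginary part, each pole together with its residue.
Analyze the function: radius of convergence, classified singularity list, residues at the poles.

Denominator factor (ζ - 2/3): pole of order 1 at 2/3, modulus 2/3.
Branch term (-5/7)*sqrt(1 - ζ/(-1/2)): its argument vanishes at ζ = -1/2, a square-root branch point, modulus 1/2.
The radius of convergence is the smallest modulus among the singular points: 1/2.
The branch term is analytic at 2/3 and contributes nothing to the residue; only the rational part matters.
At the order-1 pole 2/3 set g(ζ) = (ζ - (2/3))*(rational part) = -2*ζ**2 - 5*ζ/8 + 3/17.
Simple pole: residue = g(a) at a = 2/3, which is -691/612.
List the singular points by increasing real part (a conjugate pair: the negative imaginary part first).

Radius of convergence at 0: 1/2.
At -1/2: an algebraic (square-root) branch point.
At 2/3: a pole of order 1; residue -691/612.


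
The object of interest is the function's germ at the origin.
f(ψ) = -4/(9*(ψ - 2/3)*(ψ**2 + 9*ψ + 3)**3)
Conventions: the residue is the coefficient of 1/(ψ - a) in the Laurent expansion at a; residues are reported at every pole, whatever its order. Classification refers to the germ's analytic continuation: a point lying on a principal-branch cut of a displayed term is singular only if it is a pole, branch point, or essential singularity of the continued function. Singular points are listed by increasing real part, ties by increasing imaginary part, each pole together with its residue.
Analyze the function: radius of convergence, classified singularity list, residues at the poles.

Radius of convergence at 0: 9/2 - (1/2)*sqrt(69).
At -9/2 - (1/2)*sqrt(69): a pole of order 3; residue 162/614125 - (6684034/201745589625)*sqrt(69).
At -9/2 + (1/2)*sqrt(69): a pole of order 3; residue 162/614125 + (6684034/201745589625)*sqrt(69).
At 2/3: a pole of order 1; residue -324/614125.

Denominator factor (ψ - 2/3): pole of order 1 at 2/3, modulus 2/3.
Denominator factor (ψ**2 + 9*ψ + 3)^3: discriminant 69, real irrational roots -9/2 + (1/2)*sqrt(69) and -9/2 - (1/2)*sqrt(69); poles of order 3, moduli 9/2 - (1/2)*sqrt(69) and 9/2 + (1/2)*sqrt(69).
The radius of convergence is the smallest modulus among the singular points: 9/2 - (1/2)*sqrt(69).
The factor ψ**2 + 9*ψ + 3 splits as (ψ - a)(ψ - a') with a = -9/2 - (1/2)*sqrt(69), a' = -9/2 + (1/2)*sqrt(69). At the order-3 pole a set g(ψ) = (ψ - a)^3*f(ψ) = [-4/(9*(ψ - 2/3))] / (ψ - a')^3.
Order-3 pole: residue = g''(a)/2; g''(-9/2 - (1/2)*sqrt(69)) = 324/614125 - (13368068/201745589625)*sqrt(69), so the residue is 162/614125 - (6684034/201745589625)*sqrt(69).
The factor ψ**2 + 9*ψ + 3 splits as (ψ - a)(ψ - a') with a = -9/2 + (1/2)*sqrt(69), a' = -9/2 - (1/2)*sqrt(69). At the order-3 pole a set g(ψ) = (ψ - a)^3*f(ψ) = [-4/(9*(ψ - 2/3))] / (ψ - a')^3.
Order-3 pole: residue = g''(a)/2; g''(-9/2 + (1/2)*sqrt(69)) = 324/614125 + (13368068/201745589625)*sqrt(69), so the residue is 162/614125 + (6684034/201745589625)*sqrt(69).
At the order-1 pole 2/3 set g(ψ) = (ψ - (2/3))*f(ψ) = -4/(9*(ψ**2 + 9*ψ + 3)**3).
Simple pole: residue = g(a) at a = 2/3, which is -324/614125.
List the singular points by increasing real part (a conjugate pair: the negative imaginary part first).


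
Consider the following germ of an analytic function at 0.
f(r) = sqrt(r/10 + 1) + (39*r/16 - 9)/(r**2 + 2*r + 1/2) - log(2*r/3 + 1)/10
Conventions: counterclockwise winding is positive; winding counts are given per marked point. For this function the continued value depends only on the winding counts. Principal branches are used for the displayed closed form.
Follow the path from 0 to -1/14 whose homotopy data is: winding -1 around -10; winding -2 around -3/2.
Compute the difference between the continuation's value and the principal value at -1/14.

The rational part is single-valued and drops out of the difference; each branch term changes only by its own monodromy.
(1)*sqrt(1 - r/(-10)): winding -1 is odd, the square root flips sign, contributing -2*(1)*sqrt(1 - (-1/14)/(-10)) = -2*(1)*sqrt(139/140) = -(1/35)*sqrt(4865).
(-1/10)*log(1 - r/(-3/2)): each positive loop around -3/2 adds 2*pi*i to the log, so winding -2 contributes (-1/10)*(-2)*2*pi*i = (2/5)*pi*i.
Summing the contributions at r = -1/14 gives (-(1/35)*sqrt(4865)) + ((2/5)*pi)*i.

Continued minus principal equals (-(1/35)*sqrt(4865)) + ((2/5)*pi)*i.


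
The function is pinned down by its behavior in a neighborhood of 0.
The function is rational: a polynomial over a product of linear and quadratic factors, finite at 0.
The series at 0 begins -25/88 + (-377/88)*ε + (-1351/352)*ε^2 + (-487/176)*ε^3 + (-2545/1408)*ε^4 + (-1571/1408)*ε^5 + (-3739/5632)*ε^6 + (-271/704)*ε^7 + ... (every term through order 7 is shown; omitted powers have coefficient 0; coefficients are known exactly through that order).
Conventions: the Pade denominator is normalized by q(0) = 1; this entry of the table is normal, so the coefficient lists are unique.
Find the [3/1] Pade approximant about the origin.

The Pade approximant has numerator coefficients [-25/88, -1405167/342848, -356409/342848, -356409/1371392]; denominator coefficients [1, -2545/3896].

Taylor coefficients needed (read off): a_0 = -25/88, a_1 = -377/88, a_2 = -1351/352, a_3 = -487/176, a_4 = -2545/1408.
Write the denominator as Q(ε) = 1 + q1*ε. Requiring Q*f - P = O(ε^5) with deg P <= 3 kills the coefficients of ε^4..ε^4 in Q*f:
  ε^4: a_4 + q1*a_3 = 0, i.e. -2545/1408 + (-487/176)*q1 = 0.
Solving this linear system: q1 = -2545/3896.
The numerator is Q*f truncated at degree 3: P0 = a_0 = -25/88; P1 = a_1 + q1*a_0 = -1405167/342848; P2 = a_2 + q1*a_1 = -356409/342848; P3 = a_3 + q1*a_2 = -356409/1371392.


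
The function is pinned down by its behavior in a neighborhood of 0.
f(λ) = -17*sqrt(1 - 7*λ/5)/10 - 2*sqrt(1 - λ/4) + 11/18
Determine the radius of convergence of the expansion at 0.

The radius of convergence is 5/7.

Branch term (-2)*sqrt(1 - λ/(4)): its argument vanishes at λ = 4, a square-root branch point, modulus 4.
Branch term (-17/10)*sqrt(1 - λ/(5/7)): its argument vanishes at λ = 5/7, a square-root branch point, modulus 5/7.
The radius of convergence is the smallest modulus among the singular points: 5/7.


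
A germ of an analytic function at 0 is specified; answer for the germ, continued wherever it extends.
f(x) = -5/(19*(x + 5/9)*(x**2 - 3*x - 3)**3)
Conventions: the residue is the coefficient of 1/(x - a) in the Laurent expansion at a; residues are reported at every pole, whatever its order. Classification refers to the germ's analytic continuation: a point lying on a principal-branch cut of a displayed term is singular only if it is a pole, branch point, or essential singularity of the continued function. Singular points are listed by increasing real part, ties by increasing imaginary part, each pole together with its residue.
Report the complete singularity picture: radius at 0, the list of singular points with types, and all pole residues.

Denominator factor (x + 5/9): pole of order 1 at -5/9, modulus 5/9.
Denominator factor (x**2 - 3*x - 3)^3: discriminant 21, real irrational roots 3/2 + (1/2)*sqrt(21) and 3/2 - (1/2)*sqrt(21); poles of order 3, moduli 3/2 + (1/2)*sqrt(21) and -3/2 + (1/2)*sqrt(21).
The radius of convergence is the smallest modulus among the singular points: 5/9.
The factor x**2 - 3*x - 3 splits as (x - a)(x - a') with a = 3/2 - (1/2)*sqrt(21), a' = 3/2 + (1/2)*sqrt(21). At the order-3 pole a set g(x) = (x - a)^3*f(x) = [-5/(19*(x + 5/9))] / (x - a')^3.
Order-3 pole: residue = g''(a)/2; g''(3/2 - (1/2)*sqrt(21)) = -2657205/10863953 - (198387895/3726335879)*sqrt(21), so the residue is -2657205/21727906 - (198387895/7452671758)*sqrt(21).
At the order-1 pole -5/9 set g(x) = (x - (-5/9))*f(x) = -5/(19*(x**2 - 3*x - 3)**3).
Simple pole: residue = g(a) at a = -5/9, which is 2657205/10863953.
The factor x**2 - 3*x - 3 splits as (x - a)(x - a') with a = 3/2 + (1/2)*sqrt(21), a' = 3/2 - (1/2)*sqrt(21). At the order-3 pole a set g(x) = (x - a)^3*f(x) = [-5/(19*(x + 5/9))] / (x - a')^3.
Order-3 pole: residue = g''(a)/2; g''(3/2 + (1/2)*sqrt(21)) = -2657205/10863953 + (198387895/3726335879)*sqrt(21), so the residue is -2657205/21727906 + (198387895/7452671758)*sqrt(21).
List the singular points by increasing real part (a conjugate pair: the negative imaginary part first).

Radius of convergence at 0: 5/9.
At 3/2 - (1/2)*sqrt(21): a pole of order 3; residue -2657205/21727906 - (198387895/7452671758)*sqrt(21).
At -5/9: a pole of order 1; residue 2657205/10863953.
At 3/2 + (1/2)*sqrt(21): a pole of order 3; residue -2657205/21727906 + (198387895/7452671758)*sqrt(21).


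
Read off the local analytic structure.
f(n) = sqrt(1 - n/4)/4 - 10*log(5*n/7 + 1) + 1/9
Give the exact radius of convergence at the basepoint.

Branch term (-10)*log(1 - n/(-7/5)): its argument vanishes at n = -7/5, a logarithmic branch point, modulus 7/5.
Branch term (1/4)*sqrt(1 - n/(4)): its argument vanishes at n = 4, a square-root branch point, modulus 4.
The radius of convergence is the smallest modulus among the singular points: 7/5.

The radius of convergence is 7/5.


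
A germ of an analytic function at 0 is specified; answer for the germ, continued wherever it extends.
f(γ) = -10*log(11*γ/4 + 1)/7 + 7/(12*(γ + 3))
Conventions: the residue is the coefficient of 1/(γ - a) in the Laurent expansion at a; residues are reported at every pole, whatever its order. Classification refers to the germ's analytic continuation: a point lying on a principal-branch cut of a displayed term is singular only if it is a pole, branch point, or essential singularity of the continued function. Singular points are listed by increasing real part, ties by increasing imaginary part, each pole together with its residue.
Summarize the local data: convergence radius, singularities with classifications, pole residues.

Radius of convergence at 0: 4/11.
At -3: a pole of order 1; residue 7/12.
At -4/11: a logarithmic branch point.

Denominator factor (γ + 3): pole of order 1 at -3, modulus 3.
Branch term (-10/7)*log(1 - γ/(-4/11)): its argument vanishes at γ = -4/11, a logarithmic branch point, modulus 4/11.
The radius of convergence is the smallest modulus among the singular points: 4/11.
The branch term is analytic at -3 and contributes nothing to the residue; only the rational part matters.
At the order-1 pole -3 set g(γ) = (γ - (-3))*(rational part) = 7/12.
Simple pole: residue = g(a) at a = -3, which is 7/12.
List the singular points by increasing real part (a conjugate pair: the negative imaginary part first).


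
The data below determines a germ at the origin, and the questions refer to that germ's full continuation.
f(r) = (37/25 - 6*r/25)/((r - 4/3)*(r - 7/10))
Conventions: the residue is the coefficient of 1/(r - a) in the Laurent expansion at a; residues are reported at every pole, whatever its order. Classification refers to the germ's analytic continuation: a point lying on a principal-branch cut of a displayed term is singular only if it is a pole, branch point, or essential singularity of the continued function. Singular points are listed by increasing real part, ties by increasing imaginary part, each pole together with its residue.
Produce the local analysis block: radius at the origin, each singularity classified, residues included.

Radius of convergence at 0: 7/10.
At 7/10: a pole of order 1; residue -984/475.
At 4/3: a pole of order 1; residue 174/95.

Denominator factor (r - 4/3): pole of order 1 at 4/3, modulus 4/3.
Denominator factor (r - 7/10): pole of order 1 at 7/10, modulus 7/10.
The radius of convergence is the smallest modulus among the singular points: 7/10.
At the order-1 pole 7/10 set g(r) = (r - (7/10))*f(r) = (37/25 - 6*r/25)/(r - 4/3).
Simple pole: residue = g(a) at a = 7/10, which is -984/475.
At the order-1 pole 4/3 set g(r) = (r - (4/3))*f(r) = (37/25 - 6*r/25)/(r - 7/10).
Simple pole: residue = g(a) at a = 4/3, which is 174/95.
List the singular points by increasing real part (a conjugate pair: the negative imaginary part first).


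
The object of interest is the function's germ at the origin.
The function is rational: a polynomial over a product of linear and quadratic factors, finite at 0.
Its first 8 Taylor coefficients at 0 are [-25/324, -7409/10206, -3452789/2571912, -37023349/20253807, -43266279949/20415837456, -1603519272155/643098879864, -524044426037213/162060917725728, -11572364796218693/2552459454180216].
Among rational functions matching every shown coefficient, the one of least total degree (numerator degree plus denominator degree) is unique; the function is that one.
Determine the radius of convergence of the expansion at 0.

No rational of total degree below 5 reproduces all 8 coefficients; solving the [1/4] Pade equations on them gives f(n) = (31*n/30 + 5/36)/((n**2 - 4*n/3 + 6/5)*(n**2 + 9*n/7 - 3/2)), whose expansion matches every shown term.
Denominator factor (n**2 + 9*n/7 - 3/2): discriminant 375/49, real irrational roots -9/14 + (5/14)*sqrt(15) and -9/14 - (5/14)*sqrt(15); poles of order 1, moduli -9/14 + (5/14)*sqrt(15) and 9/14 + (5/14)*sqrt(15).
Denominator factor (n**2 - 4*n/3 + 6/5): discriminant -136/45, complex-conjugate roots (2/3) + ((1/15)*sqrt(170))*i and (2/3) - ((1/15)*sqrt(170))*i; poles of order 1, moduli (1/5)*sqrt(30) and (1/5)*sqrt(30).
The radius of convergence is the smallest modulus among the singular points: -9/14 + (5/14)*sqrt(15).

The radius of convergence is -9/14 + (5/14)*sqrt(15).


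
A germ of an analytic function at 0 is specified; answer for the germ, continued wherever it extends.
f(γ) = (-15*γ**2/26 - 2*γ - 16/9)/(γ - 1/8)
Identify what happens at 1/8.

The point is a pole of order 1.

The denominator factor γ - 1/8 vanishes at 1/8 and appears to the power 1; the numerator there equals -30503/14976, nonzero, and no other factor vanishes.
Hence a pole whose order is the multiplicity, 1.


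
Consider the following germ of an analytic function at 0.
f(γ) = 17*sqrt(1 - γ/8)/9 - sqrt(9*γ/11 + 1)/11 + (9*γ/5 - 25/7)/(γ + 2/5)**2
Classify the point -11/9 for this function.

The point is an algebraic (square-root) branch point.

The term (-1/11)*sqrt(1 - γ/(-11/9)) has argument 1 - -11/9/(-11/9) = 0 at -11/9: a square-root (algebraic, two-sheeted) branch point; the remaining terms are analytic or single-valued there.


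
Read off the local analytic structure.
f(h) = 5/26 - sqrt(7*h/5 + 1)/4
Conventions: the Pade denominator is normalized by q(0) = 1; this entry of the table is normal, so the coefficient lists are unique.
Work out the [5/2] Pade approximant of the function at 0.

The Pade approximant has numerator coefficients [-3/52, -29/104, -77/260, -49/800, 343/64000, -2401/3200000]; denominator coefficients [1, 9/5, 147/200].

Taylor coefficients needed (expand at 0): a_0 = -3/52, a_1 = -7/40, a_2 = 49/800, a_3 = -343/8000, a_4 = 2401/64000, a_5 = -117649/3200000, a_6 = 2470629/64000000, a_7 = -27176919/640000000.
Write the denominator as Q(h) = 1 + q1*h + q2*h^2. Requiring Q*f - P = O(h^8) with deg P <= 5 kills the coefficients of h^6..h^7 in Q*f:
  h^6: a_6 + q1*a_5 + q2*a_4 = 0, i.e. 2470629/64000000 + (-117649/3200000)*q1 + (2401/64000)*q2 = 0.
  h^7: a_7 + q1*a_6 + q2*a_5 = 0, i.e. -27176919/640000000 + (2470629/64000000)*q1 + (-117649/3200000)*q2 = 0.
Solving this linear system: q1 = 9/5, q2 = 147/200.
The numerator is Q*f truncated at degree 5: P0 = a_0 = -3/52; P1 = a_1 + q1*a_0 = -29/104; P2 = a_2 + q1*a_1 + q2*a_0 = -77/260; P3 = a_3 + q1*a_2 + q2*a_1 = -49/800; P4 = a_4 + q1*a_3 + q2*a_2 = 343/64000; P5 = a_5 + q1*a_4 + q2*a_3 = -2401/3200000.


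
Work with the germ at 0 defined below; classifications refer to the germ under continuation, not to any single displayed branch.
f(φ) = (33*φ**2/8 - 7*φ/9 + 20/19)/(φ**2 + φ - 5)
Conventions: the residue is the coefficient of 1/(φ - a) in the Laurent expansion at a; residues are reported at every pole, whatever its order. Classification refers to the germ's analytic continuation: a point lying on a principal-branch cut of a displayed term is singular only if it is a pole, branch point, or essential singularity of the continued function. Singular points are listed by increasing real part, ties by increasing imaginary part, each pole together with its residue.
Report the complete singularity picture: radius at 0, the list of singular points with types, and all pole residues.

Denominator factor (φ**2 + φ - 5): discriminant 21, real irrational roots -1/2 + (1/2)*sqrt(21) and -1/2 - (1/2)*sqrt(21); poles of order 1, moduli -1/2 + (1/2)*sqrt(21) and 1/2 + (1/2)*sqrt(21).
The radius of convergence is the smallest modulus among the singular points: -1/2 + (1/2)*sqrt(21).
The factor φ**2 + φ - 5 splits as (φ - a)(φ - a') with a = -1/2 - (1/2)*sqrt(21), a' = -1/2 + (1/2)*sqrt(21). At the order-1 pole a set g(φ) = (φ - a)*f(φ) = [33*φ**2/8 - 7*φ/9 + 20/19] / (φ - a').
Simple pole: residue = g(a) at a = -1/2 - (1/2)*sqrt(21), which is -353/144 - (9431/8208)*sqrt(21).
The factor φ**2 + φ - 5 splits as (φ - a)(φ - a') with a = -1/2 + (1/2)*sqrt(21), a' = -1/2 - (1/2)*sqrt(21). At the order-1 pole a set g(φ) = (φ - a)*f(φ) = [33*φ**2/8 - 7*φ/9 + 20/19] / (φ - a').
Simple pole: residue = g(a) at a = -1/2 + (1/2)*sqrt(21), which is -353/144 + (9431/8208)*sqrt(21).
List the singular points by increasing real part (a conjugate pair: the negative imaginary part first).

Radius of convergence at 0: -1/2 + (1/2)*sqrt(21).
At -1/2 - (1/2)*sqrt(21): a pole of order 1; residue -353/144 - (9431/8208)*sqrt(21).
At -1/2 + (1/2)*sqrt(21): a pole of order 1; residue -353/144 + (9431/8208)*sqrt(21).
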